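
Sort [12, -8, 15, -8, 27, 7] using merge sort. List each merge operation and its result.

Divide and conquer:
  Merge [-8] + [15] -> [-8, 15]
  Merge [12] + [-8, 15] -> [-8, 12, 15]
  Merge [27] + [7] -> [7, 27]
  Merge [-8] + [7, 27] -> [-8, 7, 27]
  Merge [-8, 12, 15] + [-8, 7, 27] -> [-8, -8, 7, 12, 15, 27]


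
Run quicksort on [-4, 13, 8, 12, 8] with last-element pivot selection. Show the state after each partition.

Partition 1: pivot=8 at index 2 -> [-4, 8, 8, 12, 13]
Partition 2: pivot=8 at index 1 -> [-4, 8, 8, 12, 13]
Partition 3: pivot=13 at index 4 -> [-4, 8, 8, 12, 13]


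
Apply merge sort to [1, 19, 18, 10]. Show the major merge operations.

Divide and conquer:
  Merge [1] + [19] -> [1, 19]
  Merge [18] + [10] -> [10, 18]
  Merge [1, 19] + [10, 18] -> [1, 10, 18, 19]


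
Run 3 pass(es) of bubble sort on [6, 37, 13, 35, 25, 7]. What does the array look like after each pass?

After pass 1: [6, 13, 35, 25, 7, 37] (4 swaps)
After pass 2: [6, 13, 25, 7, 35, 37] (2 swaps)
After pass 3: [6, 13, 7, 25, 35, 37] (1 swaps)
Total swaps: 7


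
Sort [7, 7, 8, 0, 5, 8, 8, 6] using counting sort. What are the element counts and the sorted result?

Count array: [1, 0, 0, 0, 0, 1, 1, 2, 3]
(count[i] = number of elements equal to i)
Cumulative count: [1, 1, 1, 1, 1, 2, 3, 5, 8]
Sorted: [0, 5, 6, 7, 7, 8, 8, 8]


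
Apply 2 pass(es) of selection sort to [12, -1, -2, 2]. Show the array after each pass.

Pass 1: Select minimum -2 at index 2, swap -> [-2, -1, 12, 2]
Pass 2: Select minimum -1 at index 1, swap -> [-2, -1, 12, 2]


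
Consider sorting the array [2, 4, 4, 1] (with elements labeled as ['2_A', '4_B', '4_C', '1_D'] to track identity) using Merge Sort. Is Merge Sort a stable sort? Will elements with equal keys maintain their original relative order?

Trace Merge Sort on the labeled array (the key is the number; the letter only tracks identity):
  Merge [2_A] + [4_B] -> [2_A, 4_B]
  Merge [4_C] + [1_D] -> [1_D, 4_C]
  Merge [2_A, 4_B] + [1_D, 4_C] -> [1_D, 2_A, 4_B, 4_C]
Final order: [1_D, 2_A, 4_B, 4_C]
Equal keys:
  value 4: originally 4_B, 4_C; after sorting 4_B, 4_C -> order preserved
All equal keys kept their original relative order. Merge Sort is stable: when the heads of the two halves are equal the merge takes from the left half first.
Answer: Stable


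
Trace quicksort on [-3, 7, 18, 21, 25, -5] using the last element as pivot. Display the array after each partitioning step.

Partition 1: pivot=-5 at index 0 -> [-5, 7, 18, 21, 25, -3]
Partition 2: pivot=-3 at index 1 -> [-5, -3, 18, 21, 25, 7]
Partition 3: pivot=7 at index 2 -> [-5, -3, 7, 21, 25, 18]
Partition 4: pivot=18 at index 3 -> [-5, -3, 7, 18, 25, 21]
Partition 5: pivot=21 at index 4 -> [-5, -3, 7, 18, 21, 25]


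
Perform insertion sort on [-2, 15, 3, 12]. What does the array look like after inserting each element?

First element -2 is already 'sorted'
Insert 15: shifted 0 elements -> [-2, 15, 3, 12]
Insert 3: shifted 1 elements -> [-2, 3, 15, 12]
Insert 12: shifted 1 elements -> [-2, 3, 12, 15]


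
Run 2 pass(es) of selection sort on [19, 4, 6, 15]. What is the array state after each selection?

Pass 1: Select minimum 4 at index 1, swap -> [4, 19, 6, 15]
Pass 2: Select minimum 6 at index 2, swap -> [4, 6, 19, 15]


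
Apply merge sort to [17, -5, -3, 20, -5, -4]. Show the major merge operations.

Divide and conquer:
  Merge [-5] + [-3] -> [-5, -3]
  Merge [17] + [-5, -3] -> [-5, -3, 17]
  Merge [-5] + [-4] -> [-5, -4]
  Merge [20] + [-5, -4] -> [-5, -4, 20]
  Merge [-5, -3, 17] + [-5, -4, 20] -> [-5, -5, -4, -3, 17, 20]


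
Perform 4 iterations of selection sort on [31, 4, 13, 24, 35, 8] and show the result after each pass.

Pass 1: Select minimum 4 at index 1, swap -> [4, 31, 13, 24, 35, 8]
Pass 2: Select minimum 8 at index 5, swap -> [4, 8, 13, 24, 35, 31]
Pass 3: Select minimum 13 at index 2, swap -> [4, 8, 13, 24, 35, 31]
Pass 4: Select minimum 24 at index 3, swap -> [4, 8, 13, 24, 35, 31]


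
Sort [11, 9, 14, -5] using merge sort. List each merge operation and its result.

Divide and conquer:
  Merge [11] + [9] -> [9, 11]
  Merge [14] + [-5] -> [-5, 14]
  Merge [9, 11] + [-5, 14] -> [-5, 9, 11, 14]


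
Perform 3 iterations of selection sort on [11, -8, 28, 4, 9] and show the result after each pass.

Pass 1: Select minimum -8 at index 1, swap -> [-8, 11, 28, 4, 9]
Pass 2: Select minimum 4 at index 3, swap -> [-8, 4, 28, 11, 9]
Pass 3: Select minimum 9 at index 4, swap -> [-8, 4, 9, 11, 28]


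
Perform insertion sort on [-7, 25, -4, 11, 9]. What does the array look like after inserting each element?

First element -7 is already 'sorted'
Insert 25: shifted 0 elements -> [-7, 25, -4, 11, 9]
Insert -4: shifted 1 elements -> [-7, -4, 25, 11, 9]
Insert 11: shifted 1 elements -> [-7, -4, 11, 25, 9]
Insert 9: shifted 2 elements -> [-7, -4, 9, 11, 25]


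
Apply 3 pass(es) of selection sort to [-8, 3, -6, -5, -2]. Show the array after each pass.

Pass 1: Select minimum -8 at index 0, swap -> [-8, 3, -6, -5, -2]
Pass 2: Select minimum -6 at index 2, swap -> [-8, -6, 3, -5, -2]
Pass 3: Select minimum -5 at index 3, swap -> [-8, -6, -5, 3, -2]


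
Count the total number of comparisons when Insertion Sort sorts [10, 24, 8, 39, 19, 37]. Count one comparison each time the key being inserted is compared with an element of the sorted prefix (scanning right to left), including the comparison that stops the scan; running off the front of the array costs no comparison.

Insert 24: 10 <= 24 (stop) = 1 comparison(s) -> [10, 24, 8, 39, 19, 37]
Insert 8: 24 > 8 (shift), 10 > 8 (shift), reached front = 2 comparison(s) -> [8, 10, 24, 39, 19, 37]
Insert 39: 24 <= 39 (stop) = 1 comparison(s) -> [8, 10, 24, 39, 19, 37]
Insert 19: 39 > 19 (shift), 24 > 19 (shift), 10 <= 19 (stop) = 3 comparison(s) -> [8, 10, 19, 24, 39, 37]
Insert 37: 39 > 37 (shift), 24 <= 37 (stop) = 2 comparison(s) -> [8, 10, 19, 24, 37, 39]
Total comparisons: 1 + 2 + 1 + 3 + 2 = 9


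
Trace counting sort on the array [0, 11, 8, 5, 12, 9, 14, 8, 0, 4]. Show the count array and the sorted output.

Count array: [2, 0, 0, 0, 1, 1, 0, 0, 2, 1, 0, 1, 1, 0, 1]
(count[i] = number of elements equal to i)
Cumulative count: [2, 2, 2, 2, 3, 4, 4, 4, 6, 7, 7, 8, 9, 9, 10]
Sorted: [0, 0, 4, 5, 8, 8, 9, 11, 12, 14]


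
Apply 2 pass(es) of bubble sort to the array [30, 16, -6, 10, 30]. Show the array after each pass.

After pass 1: [16, -6, 10, 30, 30] (3 swaps)
After pass 2: [-6, 10, 16, 30, 30] (2 swaps)
Total swaps: 5


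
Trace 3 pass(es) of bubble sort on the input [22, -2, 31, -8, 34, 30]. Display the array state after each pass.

After pass 1: [-2, 22, -8, 31, 30, 34] (3 swaps)
After pass 2: [-2, -8, 22, 30, 31, 34] (2 swaps)
After pass 3: [-8, -2, 22, 30, 31, 34] (1 swaps)
Total swaps: 6


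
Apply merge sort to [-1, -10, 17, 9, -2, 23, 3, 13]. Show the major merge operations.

Divide and conquer:
  Merge [-1] + [-10] -> [-10, -1]
  Merge [17] + [9] -> [9, 17]
  Merge [-10, -1] + [9, 17] -> [-10, -1, 9, 17]
  Merge [-2] + [23] -> [-2, 23]
  Merge [3] + [13] -> [3, 13]
  Merge [-2, 23] + [3, 13] -> [-2, 3, 13, 23]
  Merge [-10, -1, 9, 17] + [-2, 3, 13, 23] -> [-10, -2, -1, 3, 9, 13, 17, 23]


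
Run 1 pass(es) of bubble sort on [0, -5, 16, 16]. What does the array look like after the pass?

After pass 1: [-5, 0, 16, 16] (1 swaps)
Total swaps: 1


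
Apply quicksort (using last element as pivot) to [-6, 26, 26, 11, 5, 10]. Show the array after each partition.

Partition 1: pivot=10 at index 2 -> [-6, 5, 10, 11, 26, 26]
Partition 2: pivot=5 at index 1 -> [-6, 5, 10, 11, 26, 26]
Partition 3: pivot=26 at index 5 -> [-6, 5, 10, 11, 26, 26]
Partition 4: pivot=26 at index 4 -> [-6, 5, 10, 11, 26, 26]


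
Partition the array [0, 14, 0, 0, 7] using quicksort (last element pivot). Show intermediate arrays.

Partition 1: pivot=7 at index 3 -> [0, 0, 0, 7, 14]
Partition 2: pivot=0 at index 2 -> [0, 0, 0, 7, 14]
Partition 3: pivot=0 at index 1 -> [0, 0, 0, 7, 14]


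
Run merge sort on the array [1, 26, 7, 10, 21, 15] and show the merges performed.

Divide and conquer:
  Merge [26] + [7] -> [7, 26]
  Merge [1] + [7, 26] -> [1, 7, 26]
  Merge [21] + [15] -> [15, 21]
  Merge [10] + [15, 21] -> [10, 15, 21]
  Merge [1, 7, 26] + [10, 15, 21] -> [1, 7, 10, 15, 21, 26]


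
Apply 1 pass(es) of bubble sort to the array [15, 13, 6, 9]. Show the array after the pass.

After pass 1: [13, 6, 9, 15] (3 swaps)
Total swaps: 3


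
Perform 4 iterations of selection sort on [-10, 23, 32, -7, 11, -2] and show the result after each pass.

Pass 1: Select minimum -10 at index 0, swap -> [-10, 23, 32, -7, 11, -2]
Pass 2: Select minimum -7 at index 3, swap -> [-10, -7, 32, 23, 11, -2]
Pass 3: Select minimum -2 at index 5, swap -> [-10, -7, -2, 23, 11, 32]
Pass 4: Select minimum 11 at index 4, swap -> [-10, -7, -2, 11, 23, 32]


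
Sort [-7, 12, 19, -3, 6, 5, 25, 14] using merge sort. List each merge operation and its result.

Divide and conquer:
  Merge [-7] + [12] -> [-7, 12]
  Merge [19] + [-3] -> [-3, 19]
  Merge [-7, 12] + [-3, 19] -> [-7, -3, 12, 19]
  Merge [6] + [5] -> [5, 6]
  Merge [25] + [14] -> [14, 25]
  Merge [5, 6] + [14, 25] -> [5, 6, 14, 25]
  Merge [-7, -3, 12, 19] + [5, 6, 14, 25] -> [-7, -3, 5, 6, 12, 14, 19, 25]


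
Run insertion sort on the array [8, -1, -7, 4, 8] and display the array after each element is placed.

First element 8 is already 'sorted'
Insert -1: shifted 1 elements -> [-1, 8, -7, 4, 8]
Insert -7: shifted 2 elements -> [-7, -1, 8, 4, 8]
Insert 4: shifted 1 elements -> [-7, -1, 4, 8, 8]
Insert 8: shifted 0 elements -> [-7, -1, 4, 8, 8]


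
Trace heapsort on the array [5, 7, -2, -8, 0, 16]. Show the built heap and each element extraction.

Build heap: [16, 7, 5, -8, 0, -2]
Extract 16: [7, 0, 5, -8, -2, 16]
Extract 7: [5, 0, -2, -8, 7, 16]
Extract 5: [0, -8, -2, 5, 7, 16]
Extract 0: [-2, -8, 0, 5, 7, 16]
Extract -2: [-8, -2, 0, 5, 7, 16]


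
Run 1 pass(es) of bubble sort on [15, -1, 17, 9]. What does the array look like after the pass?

After pass 1: [-1, 15, 9, 17] (2 swaps)
Total swaps: 2


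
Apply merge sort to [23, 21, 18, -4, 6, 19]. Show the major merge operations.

Divide and conquer:
  Merge [21] + [18] -> [18, 21]
  Merge [23] + [18, 21] -> [18, 21, 23]
  Merge [6] + [19] -> [6, 19]
  Merge [-4] + [6, 19] -> [-4, 6, 19]
  Merge [18, 21, 23] + [-4, 6, 19] -> [-4, 6, 18, 19, 21, 23]


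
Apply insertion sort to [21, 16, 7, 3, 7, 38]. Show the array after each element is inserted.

First element 21 is already 'sorted'
Insert 16: shifted 1 elements -> [16, 21, 7, 3, 7, 38]
Insert 7: shifted 2 elements -> [7, 16, 21, 3, 7, 38]
Insert 3: shifted 3 elements -> [3, 7, 16, 21, 7, 38]
Insert 7: shifted 2 elements -> [3, 7, 7, 16, 21, 38]
Insert 38: shifted 0 elements -> [3, 7, 7, 16, 21, 38]


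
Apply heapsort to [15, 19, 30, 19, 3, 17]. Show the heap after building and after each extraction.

Build heap: [30, 19, 17, 19, 3, 15]
Extract 30: [19, 19, 17, 15, 3, 30]
Extract 19: [19, 15, 17, 3, 19, 30]
Extract 19: [17, 15, 3, 19, 19, 30]
Extract 17: [15, 3, 17, 19, 19, 30]
Extract 15: [3, 15, 17, 19, 19, 30]


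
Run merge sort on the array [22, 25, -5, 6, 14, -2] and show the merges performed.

Divide and conquer:
  Merge [25] + [-5] -> [-5, 25]
  Merge [22] + [-5, 25] -> [-5, 22, 25]
  Merge [14] + [-2] -> [-2, 14]
  Merge [6] + [-2, 14] -> [-2, 6, 14]
  Merge [-5, 22, 25] + [-2, 6, 14] -> [-5, -2, 6, 14, 22, 25]


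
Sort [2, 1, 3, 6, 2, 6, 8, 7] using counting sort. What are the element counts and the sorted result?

Count array: [0, 1, 2, 1, 0, 0, 2, 1, 1]
(count[i] = number of elements equal to i)
Cumulative count: [0, 1, 3, 4, 4, 4, 6, 7, 8]
Sorted: [1, 2, 2, 3, 6, 6, 7, 8]


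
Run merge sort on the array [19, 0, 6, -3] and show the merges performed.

Divide and conquer:
  Merge [19] + [0] -> [0, 19]
  Merge [6] + [-3] -> [-3, 6]
  Merge [0, 19] + [-3, 6] -> [-3, 0, 6, 19]


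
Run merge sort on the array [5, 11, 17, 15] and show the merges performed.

Divide and conquer:
  Merge [5] + [11] -> [5, 11]
  Merge [17] + [15] -> [15, 17]
  Merge [5, 11] + [15, 17] -> [5, 11, 15, 17]


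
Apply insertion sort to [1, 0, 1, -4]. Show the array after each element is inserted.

First element 1 is already 'sorted'
Insert 0: shifted 1 elements -> [0, 1, 1, -4]
Insert 1: shifted 0 elements -> [0, 1, 1, -4]
Insert -4: shifted 3 elements -> [-4, 0, 1, 1]


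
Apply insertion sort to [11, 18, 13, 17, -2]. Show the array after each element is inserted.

First element 11 is already 'sorted'
Insert 18: shifted 0 elements -> [11, 18, 13, 17, -2]
Insert 13: shifted 1 elements -> [11, 13, 18, 17, -2]
Insert 17: shifted 1 elements -> [11, 13, 17, 18, -2]
Insert -2: shifted 4 elements -> [-2, 11, 13, 17, 18]


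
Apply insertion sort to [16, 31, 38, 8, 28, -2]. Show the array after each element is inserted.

First element 16 is already 'sorted'
Insert 31: shifted 0 elements -> [16, 31, 38, 8, 28, -2]
Insert 38: shifted 0 elements -> [16, 31, 38, 8, 28, -2]
Insert 8: shifted 3 elements -> [8, 16, 31, 38, 28, -2]
Insert 28: shifted 2 elements -> [8, 16, 28, 31, 38, -2]
Insert -2: shifted 5 elements -> [-2, 8, 16, 28, 31, 38]


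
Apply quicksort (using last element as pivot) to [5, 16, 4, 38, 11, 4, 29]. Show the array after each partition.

Partition 1: pivot=29 at index 5 -> [5, 16, 4, 11, 4, 29, 38]
Partition 2: pivot=4 at index 1 -> [4, 4, 5, 11, 16, 29, 38]
Partition 3: pivot=16 at index 4 -> [4, 4, 5, 11, 16, 29, 38]
Partition 4: pivot=11 at index 3 -> [4, 4, 5, 11, 16, 29, 38]


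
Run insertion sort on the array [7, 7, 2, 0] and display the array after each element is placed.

First element 7 is already 'sorted'
Insert 7: shifted 0 elements -> [7, 7, 2, 0]
Insert 2: shifted 2 elements -> [2, 7, 7, 0]
Insert 0: shifted 3 elements -> [0, 2, 7, 7]


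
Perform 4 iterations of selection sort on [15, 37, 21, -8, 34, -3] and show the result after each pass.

Pass 1: Select minimum -8 at index 3, swap -> [-8, 37, 21, 15, 34, -3]
Pass 2: Select minimum -3 at index 5, swap -> [-8, -3, 21, 15, 34, 37]
Pass 3: Select minimum 15 at index 3, swap -> [-8, -3, 15, 21, 34, 37]
Pass 4: Select minimum 21 at index 3, swap -> [-8, -3, 15, 21, 34, 37]


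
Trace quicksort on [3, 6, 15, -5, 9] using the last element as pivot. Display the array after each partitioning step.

Partition 1: pivot=9 at index 3 -> [3, 6, -5, 9, 15]
Partition 2: pivot=-5 at index 0 -> [-5, 6, 3, 9, 15]
Partition 3: pivot=3 at index 1 -> [-5, 3, 6, 9, 15]


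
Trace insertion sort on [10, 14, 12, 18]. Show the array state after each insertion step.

First element 10 is already 'sorted'
Insert 14: shifted 0 elements -> [10, 14, 12, 18]
Insert 12: shifted 1 elements -> [10, 12, 14, 18]
Insert 18: shifted 0 elements -> [10, 12, 14, 18]


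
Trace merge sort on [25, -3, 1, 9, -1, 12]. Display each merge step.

Divide and conquer:
  Merge [-3] + [1] -> [-3, 1]
  Merge [25] + [-3, 1] -> [-3, 1, 25]
  Merge [-1] + [12] -> [-1, 12]
  Merge [9] + [-1, 12] -> [-1, 9, 12]
  Merge [-3, 1, 25] + [-1, 9, 12] -> [-3, -1, 1, 9, 12, 25]


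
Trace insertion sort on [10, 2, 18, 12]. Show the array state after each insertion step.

First element 10 is already 'sorted'
Insert 2: shifted 1 elements -> [2, 10, 18, 12]
Insert 18: shifted 0 elements -> [2, 10, 18, 12]
Insert 12: shifted 1 elements -> [2, 10, 12, 18]


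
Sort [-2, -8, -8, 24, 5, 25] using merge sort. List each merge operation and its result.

Divide and conquer:
  Merge [-8] + [-8] -> [-8, -8]
  Merge [-2] + [-8, -8] -> [-8, -8, -2]
  Merge [5] + [25] -> [5, 25]
  Merge [24] + [5, 25] -> [5, 24, 25]
  Merge [-8, -8, -2] + [5, 24, 25] -> [-8, -8, -2, 5, 24, 25]


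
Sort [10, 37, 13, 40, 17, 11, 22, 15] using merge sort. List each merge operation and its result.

Divide and conquer:
  Merge [10] + [37] -> [10, 37]
  Merge [13] + [40] -> [13, 40]
  Merge [10, 37] + [13, 40] -> [10, 13, 37, 40]
  Merge [17] + [11] -> [11, 17]
  Merge [22] + [15] -> [15, 22]
  Merge [11, 17] + [15, 22] -> [11, 15, 17, 22]
  Merge [10, 13, 37, 40] + [11, 15, 17, 22] -> [10, 11, 13, 15, 17, 22, 37, 40]


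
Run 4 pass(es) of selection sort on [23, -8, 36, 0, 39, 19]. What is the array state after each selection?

Pass 1: Select minimum -8 at index 1, swap -> [-8, 23, 36, 0, 39, 19]
Pass 2: Select minimum 0 at index 3, swap -> [-8, 0, 36, 23, 39, 19]
Pass 3: Select minimum 19 at index 5, swap -> [-8, 0, 19, 23, 39, 36]
Pass 4: Select minimum 23 at index 3, swap -> [-8, 0, 19, 23, 39, 36]


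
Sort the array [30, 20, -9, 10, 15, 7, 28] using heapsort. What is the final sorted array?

Build heap: [30, 20, 28, 10, 15, 7, -9]
Extract 30: [28, 20, 7, 10, 15, -9, 30]
Extract 28: [20, 15, 7, 10, -9, 28, 30]
Extract 20: [15, 10, 7, -9, 20, 28, 30]
Extract 15: [10, -9, 7, 15, 20, 28, 30]
Extract 10: [7, -9, 10, 15, 20, 28, 30]
Extract 7: [-9, 7, 10, 15, 20, 28, 30]


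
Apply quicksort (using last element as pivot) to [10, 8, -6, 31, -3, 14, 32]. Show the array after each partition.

Partition 1: pivot=32 at index 6 -> [10, 8, -6, 31, -3, 14, 32]
Partition 2: pivot=14 at index 4 -> [10, 8, -6, -3, 14, 31, 32]
Partition 3: pivot=-3 at index 1 -> [-6, -3, 10, 8, 14, 31, 32]
Partition 4: pivot=8 at index 2 -> [-6, -3, 8, 10, 14, 31, 32]


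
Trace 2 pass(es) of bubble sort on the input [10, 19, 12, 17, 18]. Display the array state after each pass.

After pass 1: [10, 12, 17, 18, 19] (3 swaps)
After pass 2: [10, 12, 17, 18, 19] (0 swaps)
Total swaps: 3


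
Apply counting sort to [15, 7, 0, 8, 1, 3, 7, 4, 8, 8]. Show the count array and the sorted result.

Count array: [1, 1, 0, 1, 1, 0, 0, 2, 3, 0, 0, 0, 0, 0, 0, 1]
(count[i] = number of elements equal to i)
Cumulative count: [1, 2, 2, 3, 4, 4, 4, 6, 9, 9, 9, 9, 9, 9, 9, 10]
Sorted: [0, 1, 3, 4, 7, 7, 8, 8, 8, 15]


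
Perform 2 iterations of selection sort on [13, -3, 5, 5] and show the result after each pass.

Pass 1: Select minimum -3 at index 1, swap -> [-3, 13, 5, 5]
Pass 2: Select minimum 5 at index 2, swap -> [-3, 5, 13, 5]


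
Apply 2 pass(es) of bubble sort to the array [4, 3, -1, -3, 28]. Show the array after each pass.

After pass 1: [3, -1, -3, 4, 28] (3 swaps)
After pass 2: [-1, -3, 3, 4, 28] (2 swaps)
Total swaps: 5


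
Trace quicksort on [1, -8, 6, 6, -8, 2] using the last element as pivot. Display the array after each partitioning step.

Partition 1: pivot=2 at index 3 -> [1, -8, -8, 2, 6, 6]
Partition 2: pivot=-8 at index 1 -> [-8, -8, 1, 2, 6, 6]
Partition 3: pivot=6 at index 5 -> [-8, -8, 1, 2, 6, 6]


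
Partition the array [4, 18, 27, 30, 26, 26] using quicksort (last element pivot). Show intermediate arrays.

Partition 1: pivot=26 at index 3 -> [4, 18, 26, 26, 27, 30]
Partition 2: pivot=26 at index 2 -> [4, 18, 26, 26, 27, 30]
Partition 3: pivot=18 at index 1 -> [4, 18, 26, 26, 27, 30]
Partition 4: pivot=30 at index 5 -> [4, 18, 26, 26, 27, 30]


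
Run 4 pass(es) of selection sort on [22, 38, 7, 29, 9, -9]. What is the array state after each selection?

Pass 1: Select minimum -9 at index 5, swap -> [-9, 38, 7, 29, 9, 22]
Pass 2: Select minimum 7 at index 2, swap -> [-9, 7, 38, 29, 9, 22]
Pass 3: Select minimum 9 at index 4, swap -> [-9, 7, 9, 29, 38, 22]
Pass 4: Select minimum 22 at index 5, swap -> [-9, 7, 9, 22, 38, 29]


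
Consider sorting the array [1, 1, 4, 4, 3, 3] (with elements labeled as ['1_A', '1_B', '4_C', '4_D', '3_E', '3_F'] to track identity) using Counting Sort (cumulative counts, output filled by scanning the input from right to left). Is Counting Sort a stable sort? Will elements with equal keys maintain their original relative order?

Trace Counting Sort on the labeled array (the key is the number; the letter only tracks identity):
  Counts for values 0..4: [0, 2, 0, 2, 2]
  Cumulative counts: [0, 2, 2, 4, 6]
  Scan right to left: place 3_F at output index 3
  Scan right to left: place 3_E at output index 2
  Scan right to left: place 4_D at output index 5
  Scan right to left: place 4_C at output index 4
  Scan right to left: place 1_B at output index 1
  Scan right to left: place 1_A at output index 0
  Output: [1_A, 1_B, 3_E, 3_F, 4_C, 4_D]
Equal keys:
  value 1: originally 1_A, 1_B; after sorting 1_A, 1_B -> order preserved
  value 3: originally 3_E, 3_F; after sorting 3_E, 3_F -> order preserved
  value 4: originally 4_C, 4_D; after sorting 4_C, 4_D -> order preserved
All equal keys kept their original relative order. Counting Sort is stable: scanning the input right to left with decreasing cumulative counts places later duplicates at later output positions.
Answer: Stable


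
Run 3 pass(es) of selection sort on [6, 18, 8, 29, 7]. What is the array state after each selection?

Pass 1: Select minimum 6 at index 0, swap -> [6, 18, 8, 29, 7]
Pass 2: Select minimum 7 at index 4, swap -> [6, 7, 8, 29, 18]
Pass 3: Select minimum 8 at index 2, swap -> [6, 7, 8, 29, 18]


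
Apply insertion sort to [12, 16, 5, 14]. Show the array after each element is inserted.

First element 12 is already 'sorted'
Insert 16: shifted 0 elements -> [12, 16, 5, 14]
Insert 5: shifted 2 elements -> [5, 12, 16, 14]
Insert 14: shifted 1 elements -> [5, 12, 14, 16]


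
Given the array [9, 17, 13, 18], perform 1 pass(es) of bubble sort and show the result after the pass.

After pass 1: [9, 13, 17, 18] (1 swaps)
Total swaps: 1


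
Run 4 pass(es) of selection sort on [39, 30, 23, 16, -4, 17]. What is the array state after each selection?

Pass 1: Select minimum -4 at index 4, swap -> [-4, 30, 23, 16, 39, 17]
Pass 2: Select minimum 16 at index 3, swap -> [-4, 16, 23, 30, 39, 17]
Pass 3: Select minimum 17 at index 5, swap -> [-4, 16, 17, 30, 39, 23]
Pass 4: Select minimum 23 at index 5, swap -> [-4, 16, 17, 23, 39, 30]


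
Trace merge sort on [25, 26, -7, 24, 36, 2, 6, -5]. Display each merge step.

Divide and conquer:
  Merge [25] + [26] -> [25, 26]
  Merge [-7] + [24] -> [-7, 24]
  Merge [25, 26] + [-7, 24] -> [-7, 24, 25, 26]
  Merge [36] + [2] -> [2, 36]
  Merge [6] + [-5] -> [-5, 6]
  Merge [2, 36] + [-5, 6] -> [-5, 2, 6, 36]
  Merge [-7, 24, 25, 26] + [-5, 2, 6, 36] -> [-7, -5, 2, 6, 24, 25, 26, 36]


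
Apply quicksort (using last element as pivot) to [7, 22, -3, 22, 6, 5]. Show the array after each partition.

Partition 1: pivot=5 at index 1 -> [-3, 5, 7, 22, 6, 22]
Partition 2: pivot=22 at index 5 -> [-3, 5, 7, 22, 6, 22]
Partition 3: pivot=6 at index 2 -> [-3, 5, 6, 22, 7, 22]
Partition 4: pivot=7 at index 3 -> [-3, 5, 6, 7, 22, 22]


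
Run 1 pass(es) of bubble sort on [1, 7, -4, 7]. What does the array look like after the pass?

After pass 1: [1, -4, 7, 7] (1 swaps)
Total swaps: 1


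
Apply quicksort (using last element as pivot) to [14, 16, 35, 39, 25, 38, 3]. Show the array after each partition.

Partition 1: pivot=3 at index 0 -> [3, 16, 35, 39, 25, 38, 14]
Partition 2: pivot=14 at index 1 -> [3, 14, 35, 39, 25, 38, 16]
Partition 3: pivot=16 at index 2 -> [3, 14, 16, 39, 25, 38, 35]
Partition 4: pivot=35 at index 4 -> [3, 14, 16, 25, 35, 38, 39]
Partition 5: pivot=39 at index 6 -> [3, 14, 16, 25, 35, 38, 39]


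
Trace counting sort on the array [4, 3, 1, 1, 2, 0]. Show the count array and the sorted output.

Count array: [1, 2, 1, 1, 1]
(count[i] = number of elements equal to i)
Cumulative count: [1, 3, 4, 5, 6]
Sorted: [0, 1, 1, 2, 3, 4]


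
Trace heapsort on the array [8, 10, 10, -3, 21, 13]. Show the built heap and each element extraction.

Build heap: [21, 10, 13, -3, 8, 10]
Extract 21: [13, 10, 10, -3, 8, 21]
Extract 13: [10, 8, 10, -3, 13, 21]
Extract 10: [10, 8, -3, 10, 13, 21]
Extract 10: [8, -3, 10, 10, 13, 21]
Extract 8: [-3, 8, 10, 10, 13, 21]


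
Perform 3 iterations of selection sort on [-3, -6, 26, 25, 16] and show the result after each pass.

Pass 1: Select minimum -6 at index 1, swap -> [-6, -3, 26, 25, 16]
Pass 2: Select minimum -3 at index 1, swap -> [-6, -3, 26, 25, 16]
Pass 3: Select minimum 16 at index 4, swap -> [-6, -3, 16, 25, 26]


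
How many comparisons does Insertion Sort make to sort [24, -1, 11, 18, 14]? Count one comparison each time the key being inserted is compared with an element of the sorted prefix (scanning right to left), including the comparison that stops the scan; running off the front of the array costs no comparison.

Insert -1: 24 > -1 (shift), reached front = 1 comparison(s) -> [-1, 24, 11, 18, 14]
Insert 11: 24 > 11 (shift), -1 <= 11 (stop) = 2 comparison(s) -> [-1, 11, 24, 18, 14]
Insert 18: 24 > 18 (shift), 11 <= 18 (stop) = 2 comparison(s) -> [-1, 11, 18, 24, 14]
Insert 14: 24 > 14 (shift), 18 > 14 (shift), 11 <= 14 (stop) = 3 comparison(s) -> [-1, 11, 14, 18, 24]
Total comparisons: 1 + 2 + 2 + 3 = 8


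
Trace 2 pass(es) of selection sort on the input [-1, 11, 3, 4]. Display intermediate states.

Pass 1: Select minimum -1 at index 0, swap -> [-1, 11, 3, 4]
Pass 2: Select minimum 3 at index 2, swap -> [-1, 3, 11, 4]


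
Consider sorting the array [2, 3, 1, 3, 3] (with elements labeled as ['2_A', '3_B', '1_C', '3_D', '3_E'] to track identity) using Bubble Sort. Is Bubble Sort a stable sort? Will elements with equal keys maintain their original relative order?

Trace Bubble Sort on the labeled array (the key is the number; the letter only tracks identity):
  After pass 1: [2_A, 1_C, 3_B, 3_D, 3_E]
  After pass 2: [1_C, 2_A, 3_B, 3_D, 3_E]
  After pass 3: [1_C, 2_A, 3_B, 3_D, 3_E] (no swaps, done)
Final order: [1_C, 2_A, 3_B, 3_D, 3_E]
Equal keys:
  value 3: originally 3_B, 3_D, 3_E; after sorting 3_B, 3_D, 3_E -> order preserved
All equal keys kept their original relative order. Bubble Sort is stable: it only swaps adjacent elements when the left one is strictly greater, so equal keys never move past each other.
Answer: Stable


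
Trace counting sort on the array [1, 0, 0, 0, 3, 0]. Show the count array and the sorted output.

Count array: [4, 1, 0, 1]
(count[i] = number of elements equal to i)
Cumulative count: [4, 5, 5, 6]
Sorted: [0, 0, 0, 0, 1, 3]


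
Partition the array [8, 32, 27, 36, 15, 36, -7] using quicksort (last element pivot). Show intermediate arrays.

Partition 1: pivot=-7 at index 0 -> [-7, 32, 27, 36, 15, 36, 8]
Partition 2: pivot=8 at index 1 -> [-7, 8, 27, 36, 15, 36, 32]
Partition 3: pivot=32 at index 4 -> [-7, 8, 27, 15, 32, 36, 36]
Partition 4: pivot=15 at index 2 -> [-7, 8, 15, 27, 32, 36, 36]
Partition 5: pivot=36 at index 6 -> [-7, 8, 15, 27, 32, 36, 36]


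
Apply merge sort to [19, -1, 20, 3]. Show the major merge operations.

Divide and conquer:
  Merge [19] + [-1] -> [-1, 19]
  Merge [20] + [3] -> [3, 20]
  Merge [-1, 19] + [3, 20] -> [-1, 3, 19, 20]


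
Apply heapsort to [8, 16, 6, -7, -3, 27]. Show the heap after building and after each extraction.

Build heap: [27, 16, 8, -7, -3, 6]
Extract 27: [16, 6, 8, -7, -3, 27]
Extract 16: [8, 6, -3, -7, 16, 27]
Extract 8: [6, -7, -3, 8, 16, 27]
Extract 6: [-3, -7, 6, 8, 16, 27]
Extract -3: [-7, -3, 6, 8, 16, 27]


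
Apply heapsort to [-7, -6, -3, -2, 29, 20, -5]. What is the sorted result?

Build heap: [29, -2, 20, -7, -6, -3, -5]
Extract 29: [20, -2, -3, -7, -6, -5, 29]
Extract 20: [-2, -5, -3, -7, -6, 20, 29]
Extract -2: [-3, -5, -6, -7, -2, 20, 29]
Extract -3: [-5, -7, -6, -3, -2, 20, 29]
Extract -5: [-6, -7, -5, -3, -2, 20, 29]
Extract -6: [-7, -6, -5, -3, -2, 20, 29]


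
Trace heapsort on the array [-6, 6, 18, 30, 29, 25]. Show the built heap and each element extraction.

Build heap: [30, 29, 25, 6, -6, 18]
Extract 30: [29, 18, 25, 6, -6, 30]
Extract 29: [25, 18, -6, 6, 29, 30]
Extract 25: [18, 6, -6, 25, 29, 30]
Extract 18: [6, -6, 18, 25, 29, 30]
Extract 6: [-6, 6, 18, 25, 29, 30]


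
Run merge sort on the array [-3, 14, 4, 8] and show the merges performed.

Divide and conquer:
  Merge [-3] + [14] -> [-3, 14]
  Merge [4] + [8] -> [4, 8]
  Merge [-3, 14] + [4, 8] -> [-3, 4, 8, 14]


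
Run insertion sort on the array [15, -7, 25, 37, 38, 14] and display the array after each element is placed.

First element 15 is already 'sorted'
Insert -7: shifted 1 elements -> [-7, 15, 25, 37, 38, 14]
Insert 25: shifted 0 elements -> [-7, 15, 25, 37, 38, 14]
Insert 37: shifted 0 elements -> [-7, 15, 25, 37, 38, 14]
Insert 38: shifted 0 elements -> [-7, 15, 25, 37, 38, 14]
Insert 14: shifted 4 elements -> [-7, 14, 15, 25, 37, 38]


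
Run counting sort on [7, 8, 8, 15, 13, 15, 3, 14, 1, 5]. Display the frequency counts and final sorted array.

Count array: [0, 1, 0, 1, 0, 1, 0, 1, 2, 0, 0, 0, 0, 1, 1, 2]
(count[i] = number of elements equal to i)
Cumulative count: [0, 1, 1, 2, 2, 3, 3, 4, 6, 6, 6, 6, 6, 7, 8, 10]
Sorted: [1, 3, 5, 7, 8, 8, 13, 14, 15, 15]


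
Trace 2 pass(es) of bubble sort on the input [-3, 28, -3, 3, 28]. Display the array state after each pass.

After pass 1: [-3, -3, 3, 28, 28] (2 swaps)
After pass 2: [-3, -3, 3, 28, 28] (0 swaps)
Total swaps: 2


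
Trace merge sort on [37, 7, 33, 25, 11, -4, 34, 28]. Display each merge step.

Divide and conquer:
  Merge [37] + [7] -> [7, 37]
  Merge [33] + [25] -> [25, 33]
  Merge [7, 37] + [25, 33] -> [7, 25, 33, 37]
  Merge [11] + [-4] -> [-4, 11]
  Merge [34] + [28] -> [28, 34]
  Merge [-4, 11] + [28, 34] -> [-4, 11, 28, 34]
  Merge [7, 25, 33, 37] + [-4, 11, 28, 34] -> [-4, 7, 11, 25, 28, 33, 34, 37]


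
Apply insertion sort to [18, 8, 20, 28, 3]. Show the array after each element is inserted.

First element 18 is already 'sorted'
Insert 8: shifted 1 elements -> [8, 18, 20, 28, 3]
Insert 20: shifted 0 elements -> [8, 18, 20, 28, 3]
Insert 28: shifted 0 elements -> [8, 18, 20, 28, 3]
Insert 3: shifted 4 elements -> [3, 8, 18, 20, 28]


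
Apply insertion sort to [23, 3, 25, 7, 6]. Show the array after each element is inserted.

First element 23 is already 'sorted'
Insert 3: shifted 1 elements -> [3, 23, 25, 7, 6]
Insert 25: shifted 0 elements -> [3, 23, 25, 7, 6]
Insert 7: shifted 2 elements -> [3, 7, 23, 25, 6]
Insert 6: shifted 3 elements -> [3, 6, 7, 23, 25]


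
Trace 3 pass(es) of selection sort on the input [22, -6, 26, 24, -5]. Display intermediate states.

Pass 1: Select minimum -6 at index 1, swap -> [-6, 22, 26, 24, -5]
Pass 2: Select minimum -5 at index 4, swap -> [-6, -5, 26, 24, 22]
Pass 3: Select minimum 22 at index 4, swap -> [-6, -5, 22, 24, 26]


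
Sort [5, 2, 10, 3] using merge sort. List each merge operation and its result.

Divide and conquer:
  Merge [5] + [2] -> [2, 5]
  Merge [10] + [3] -> [3, 10]
  Merge [2, 5] + [3, 10] -> [2, 3, 5, 10]


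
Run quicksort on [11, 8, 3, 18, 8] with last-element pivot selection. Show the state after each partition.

Partition 1: pivot=8 at index 2 -> [8, 3, 8, 18, 11]
Partition 2: pivot=3 at index 0 -> [3, 8, 8, 18, 11]
Partition 3: pivot=11 at index 3 -> [3, 8, 8, 11, 18]


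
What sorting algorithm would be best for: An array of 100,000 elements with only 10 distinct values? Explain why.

Best choice: 3-way quicksort or Counting sort
Reason: 3-way (Dutch national flag) partitioning groups every copy of the pivot together, so with only d=10 distinct keys quicksort finishes in O(n log d) expected time, which is effectively linear; counting sort runs in O(n + k) where k is the size of the key range (not the number of distinct values), so it is linear when the 10 values are integers drawn from a small known range


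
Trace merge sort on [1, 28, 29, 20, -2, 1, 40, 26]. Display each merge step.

Divide and conquer:
  Merge [1] + [28] -> [1, 28]
  Merge [29] + [20] -> [20, 29]
  Merge [1, 28] + [20, 29] -> [1, 20, 28, 29]
  Merge [-2] + [1] -> [-2, 1]
  Merge [40] + [26] -> [26, 40]
  Merge [-2, 1] + [26, 40] -> [-2, 1, 26, 40]
  Merge [1, 20, 28, 29] + [-2, 1, 26, 40] -> [-2, 1, 1, 20, 26, 28, 29, 40]


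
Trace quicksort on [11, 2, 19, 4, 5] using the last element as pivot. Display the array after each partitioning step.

Partition 1: pivot=5 at index 2 -> [2, 4, 5, 11, 19]
Partition 2: pivot=4 at index 1 -> [2, 4, 5, 11, 19]
Partition 3: pivot=19 at index 4 -> [2, 4, 5, 11, 19]


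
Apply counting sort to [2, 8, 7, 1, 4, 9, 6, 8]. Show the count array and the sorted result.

Count array: [0, 1, 1, 0, 1, 0, 1, 1, 2, 1]
(count[i] = number of elements equal to i)
Cumulative count: [0, 1, 2, 2, 3, 3, 4, 5, 7, 8]
Sorted: [1, 2, 4, 6, 7, 8, 8, 9]


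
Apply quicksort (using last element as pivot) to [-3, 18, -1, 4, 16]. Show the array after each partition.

Partition 1: pivot=16 at index 3 -> [-3, -1, 4, 16, 18]
Partition 2: pivot=4 at index 2 -> [-3, -1, 4, 16, 18]
Partition 3: pivot=-1 at index 1 -> [-3, -1, 4, 16, 18]


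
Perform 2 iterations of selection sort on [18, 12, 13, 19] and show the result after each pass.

Pass 1: Select minimum 12 at index 1, swap -> [12, 18, 13, 19]
Pass 2: Select minimum 13 at index 2, swap -> [12, 13, 18, 19]


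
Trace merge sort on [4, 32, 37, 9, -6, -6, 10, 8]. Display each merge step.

Divide and conquer:
  Merge [4] + [32] -> [4, 32]
  Merge [37] + [9] -> [9, 37]
  Merge [4, 32] + [9, 37] -> [4, 9, 32, 37]
  Merge [-6] + [-6] -> [-6, -6]
  Merge [10] + [8] -> [8, 10]
  Merge [-6, -6] + [8, 10] -> [-6, -6, 8, 10]
  Merge [4, 9, 32, 37] + [-6, -6, 8, 10] -> [-6, -6, 4, 8, 9, 10, 32, 37]


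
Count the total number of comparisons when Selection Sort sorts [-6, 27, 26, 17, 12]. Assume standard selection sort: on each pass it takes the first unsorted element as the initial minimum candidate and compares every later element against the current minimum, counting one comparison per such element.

Pass 1: scan indices 1..4 for the minimum = 4 comparison(s); min is -6, place at index 0 -> [-6, 27, 26, 17, 12]
Pass 2: scan indices 2..4 for the minimum = 3 comparison(s); min is 12, place at index 1 -> [-6, 12, 26, 17, 27]
Pass 3: scan indices 3..4 for the minimum = 2 comparison(s); min is 17, place at index 2 -> [-6, 12, 17, 26, 27]
Pass 4: scan indices 4..4 for the minimum = 1 comparison(s); min is 26, place at index 3 -> [-6, 12, 17, 26, 27]
Selection sort always scans the whole unsorted suffix, so the count is (n-1) + (n-2) + ... + 1 = n(n-1)/2 = 5*4/2 = 10 regardless of the input order.
Total comparisons: 4 + 3 + 2 + 1 = 10


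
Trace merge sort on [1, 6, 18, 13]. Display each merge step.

Divide and conquer:
  Merge [1] + [6] -> [1, 6]
  Merge [18] + [13] -> [13, 18]
  Merge [1, 6] + [13, 18] -> [1, 6, 13, 18]


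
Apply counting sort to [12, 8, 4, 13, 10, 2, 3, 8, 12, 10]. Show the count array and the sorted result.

Count array: [0, 0, 1, 1, 1, 0, 0, 0, 2, 0, 2, 0, 2, 1]
(count[i] = number of elements equal to i)
Cumulative count: [0, 0, 1, 2, 3, 3, 3, 3, 5, 5, 7, 7, 9, 10]
Sorted: [2, 3, 4, 8, 8, 10, 10, 12, 12, 13]


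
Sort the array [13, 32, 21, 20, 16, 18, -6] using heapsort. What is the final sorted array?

Build heap: [32, 20, 21, 13, 16, 18, -6]
Extract 32: [21, 20, 18, 13, 16, -6, 32]
Extract 21: [20, 16, 18, 13, -6, 21, 32]
Extract 20: [18, 16, -6, 13, 20, 21, 32]
Extract 18: [16, 13, -6, 18, 20, 21, 32]
Extract 16: [13, -6, 16, 18, 20, 21, 32]
Extract 13: [-6, 13, 16, 18, 20, 21, 32]


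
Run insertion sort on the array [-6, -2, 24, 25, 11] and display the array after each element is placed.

First element -6 is already 'sorted'
Insert -2: shifted 0 elements -> [-6, -2, 24, 25, 11]
Insert 24: shifted 0 elements -> [-6, -2, 24, 25, 11]
Insert 25: shifted 0 elements -> [-6, -2, 24, 25, 11]
Insert 11: shifted 2 elements -> [-6, -2, 11, 24, 25]


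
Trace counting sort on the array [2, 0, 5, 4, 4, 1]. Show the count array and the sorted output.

Count array: [1, 1, 1, 0, 2, 1]
(count[i] = number of elements equal to i)
Cumulative count: [1, 2, 3, 3, 5, 6]
Sorted: [0, 1, 2, 4, 4, 5]


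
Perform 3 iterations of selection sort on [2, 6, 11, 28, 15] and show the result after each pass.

Pass 1: Select minimum 2 at index 0, swap -> [2, 6, 11, 28, 15]
Pass 2: Select minimum 6 at index 1, swap -> [2, 6, 11, 28, 15]
Pass 3: Select minimum 11 at index 2, swap -> [2, 6, 11, 28, 15]


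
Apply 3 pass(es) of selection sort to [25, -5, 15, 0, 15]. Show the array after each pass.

Pass 1: Select minimum -5 at index 1, swap -> [-5, 25, 15, 0, 15]
Pass 2: Select minimum 0 at index 3, swap -> [-5, 0, 15, 25, 15]
Pass 3: Select minimum 15 at index 2, swap -> [-5, 0, 15, 25, 15]


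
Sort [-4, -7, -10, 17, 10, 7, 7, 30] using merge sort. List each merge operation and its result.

Divide and conquer:
  Merge [-4] + [-7] -> [-7, -4]
  Merge [-10] + [17] -> [-10, 17]
  Merge [-7, -4] + [-10, 17] -> [-10, -7, -4, 17]
  Merge [10] + [7] -> [7, 10]
  Merge [7] + [30] -> [7, 30]
  Merge [7, 10] + [7, 30] -> [7, 7, 10, 30]
  Merge [-10, -7, -4, 17] + [7, 7, 10, 30] -> [-10, -7, -4, 7, 7, 10, 17, 30]


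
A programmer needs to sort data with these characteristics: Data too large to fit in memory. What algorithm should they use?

Best choice: External merge sort
Reason: Minimizes disk I/O by sequential reads/writes


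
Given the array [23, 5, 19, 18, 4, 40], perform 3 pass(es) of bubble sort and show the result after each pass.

After pass 1: [5, 19, 18, 4, 23, 40] (4 swaps)
After pass 2: [5, 18, 4, 19, 23, 40] (2 swaps)
After pass 3: [5, 4, 18, 19, 23, 40] (1 swaps)
Total swaps: 7


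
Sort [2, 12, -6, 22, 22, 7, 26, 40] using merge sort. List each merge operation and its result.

Divide and conquer:
  Merge [2] + [12] -> [2, 12]
  Merge [-6] + [22] -> [-6, 22]
  Merge [2, 12] + [-6, 22] -> [-6, 2, 12, 22]
  Merge [22] + [7] -> [7, 22]
  Merge [26] + [40] -> [26, 40]
  Merge [7, 22] + [26, 40] -> [7, 22, 26, 40]
  Merge [-6, 2, 12, 22] + [7, 22, 26, 40] -> [-6, 2, 7, 12, 22, 22, 26, 40]


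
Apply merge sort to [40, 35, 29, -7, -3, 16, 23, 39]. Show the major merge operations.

Divide and conquer:
  Merge [40] + [35] -> [35, 40]
  Merge [29] + [-7] -> [-7, 29]
  Merge [35, 40] + [-7, 29] -> [-7, 29, 35, 40]
  Merge [-3] + [16] -> [-3, 16]
  Merge [23] + [39] -> [23, 39]
  Merge [-3, 16] + [23, 39] -> [-3, 16, 23, 39]
  Merge [-7, 29, 35, 40] + [-3, 16, 23, 39] -> [-7, -3, 16, 23, 29, 35, 39, 40]


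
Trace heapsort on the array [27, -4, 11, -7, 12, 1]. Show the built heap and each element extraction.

Build heap: [27, 12, 11, -7, -4, 1]
Extract 27: [12, 1, 11, -7, -4, 27]
Extract 12: [11, 1, -4, -7, 12, 27]
Extract 11: [1, -7, -4, 11, 12, 27]
Extract 1: [-4, -7, 1, 11, 12, 27]
Extract -4: [-7, -4, 1, 11, 12, 27]


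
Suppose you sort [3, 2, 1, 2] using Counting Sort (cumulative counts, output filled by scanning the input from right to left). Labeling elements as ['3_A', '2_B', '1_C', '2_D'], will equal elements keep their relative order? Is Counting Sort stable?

Trace Counting Sort on the labeled array (the key is the number; the letter only tracks identity):
  Counts for values 0..3: [0, 1, 2, 1]
  Cumulative counts: [0, 1, 3, 4]
  Scan right to left: place 2_D at output index 2
  Scan right to left: place 1_C at output index 0
  Scan right to left: place 2_B at output index 1
  Scan right to left: place 3_A at output index 3
  Output: [1_C, 2_B, 2_D, 3_A]
Equal keys:
  value 2: originally 2_B, 2_D; after sorting 2_B, 2_D -> order preserved
All equal keys kept their original relative order. Counting Sort is stable: scanning the input right to left with decreasing cumulative counts places later duplicates at later output positions.
Answer: Stable


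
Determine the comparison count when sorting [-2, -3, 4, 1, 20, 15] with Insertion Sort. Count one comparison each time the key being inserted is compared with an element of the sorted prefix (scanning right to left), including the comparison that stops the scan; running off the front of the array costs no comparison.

Insert -3: -2 > -3 (shift), reached front = 1 comparison(s) -> [-3, -2, 4, 1, 20, 15]
Insert 4: -2 <= 4 (stop) = 1 comparison(s) -> [-3, -2, 4, 1, 20, 15]
Insert 1: 4 > 1 (shift), -2 <= 1 (stop) = 2 comparison(s) -> [-3, -2, 1, 4, 20, 15]
Insert 20: 4 <= 20 (stop) = 1 comparison(s) -> [-3, -2, 1, 4, 20, 15]
Insert 15: 20 > 15 (shift), 4 <= 15 (stop) = 2 comparison(s) -> [-3, -2, 1, 4, 15, 20]
Total comparisons: 1 + 1 + 2 + 1 + 2 = 7
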